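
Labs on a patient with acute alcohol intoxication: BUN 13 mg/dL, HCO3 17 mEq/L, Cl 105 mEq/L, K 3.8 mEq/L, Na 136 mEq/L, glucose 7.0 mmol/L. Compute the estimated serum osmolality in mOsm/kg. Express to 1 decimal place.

283.6 mOsm/kg

Calculated osmolality = 2·Na + glucose + BUN/2.8
= 2·136 + 7 + 13/2.8
= 272 + 7 + 4.64
= 283.64 mOsm/kg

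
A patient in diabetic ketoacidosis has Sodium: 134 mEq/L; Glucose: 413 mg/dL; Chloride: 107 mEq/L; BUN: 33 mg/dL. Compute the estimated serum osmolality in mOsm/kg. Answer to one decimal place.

Calculated osmolality = 2·Na + glucose/18 + BUN/2.8
= 2·134 + 413/18 + 33/2.8
= 268 + 22.94 + 11.79
= 302.73 mOsm/kg

302.7 mOsm/kg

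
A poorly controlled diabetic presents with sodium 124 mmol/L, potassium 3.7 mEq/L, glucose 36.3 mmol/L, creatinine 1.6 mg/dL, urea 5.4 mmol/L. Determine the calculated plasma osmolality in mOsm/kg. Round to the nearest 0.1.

289.7 mOsm/kg

Calculated osmolality = 2·Na + glucose + urea
= 2·124 + 36.3 + 5.4
= 248 + 36.30 + 5.40
= 289.7 mOsm/kg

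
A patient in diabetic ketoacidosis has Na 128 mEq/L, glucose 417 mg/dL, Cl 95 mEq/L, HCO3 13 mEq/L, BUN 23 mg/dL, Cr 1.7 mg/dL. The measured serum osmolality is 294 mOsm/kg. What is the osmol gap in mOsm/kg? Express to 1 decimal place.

6.6 mOsm/kg

Calculated osmolality = 2·Na + glucose/18 + BUN/2.8
= 2·128 + 417/18 + 23/2.8
= 256 + 23.17 + 8.21
= 287.38 mOsm/kg ≈ 287.4 mOsm/kg
Osmolar gap = measured − calculated = 294 − 287.4 = 6.6 mOsm/kg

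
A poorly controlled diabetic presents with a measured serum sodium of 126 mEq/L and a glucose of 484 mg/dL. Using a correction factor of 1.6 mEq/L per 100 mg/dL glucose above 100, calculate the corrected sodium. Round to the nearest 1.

Corrected Na = measured Na + 1.6 · (glucose − 100)/100
= 126 + 1.6 · (484 − 100)/100
= 126 + 6.1
= 132.1 mEq/L

132 mEq/L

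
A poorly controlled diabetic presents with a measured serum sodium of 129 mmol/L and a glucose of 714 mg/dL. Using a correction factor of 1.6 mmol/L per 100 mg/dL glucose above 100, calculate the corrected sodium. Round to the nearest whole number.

139 mmol/L

Corrected Na = measured Na + 1.6 · (glucose − 100)/100
= 129 + 1.6 · (714 − 100)/100
= 129 + 9.8
= 138.8 mmol/L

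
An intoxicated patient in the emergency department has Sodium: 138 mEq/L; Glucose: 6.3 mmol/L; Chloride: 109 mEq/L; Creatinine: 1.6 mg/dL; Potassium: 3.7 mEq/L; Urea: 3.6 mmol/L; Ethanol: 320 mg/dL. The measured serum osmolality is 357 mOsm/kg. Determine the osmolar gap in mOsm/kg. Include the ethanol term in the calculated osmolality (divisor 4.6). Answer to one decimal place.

Calculated osmolality = 2·Na + glucose + urea + ethanol/4.6
= 2·138 + 6.3 + 3.6 + 320/4.6
= 276 + 6.30 + 3.60 + 69.57
= 355.47 mOsm/kg ≈ 355.5 mOsm/kg
Osmolar gap = measured − calculated = 357 − 355.5 = 1.5 mOsm/kg

1.5 mOsm/kg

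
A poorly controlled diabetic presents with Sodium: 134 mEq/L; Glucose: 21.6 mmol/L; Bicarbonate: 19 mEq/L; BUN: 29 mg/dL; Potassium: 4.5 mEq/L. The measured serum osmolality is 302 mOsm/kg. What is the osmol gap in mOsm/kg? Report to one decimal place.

2.0 mOsm/kg

Calculated osmolality = 2·Na + glucose + BUN/2.8
= 2·134 + 21.6 + 29/2.8
= 268 + 21.60 + 10.36
= 299.96 mOsm/kg ≈ 300.0 mOsm/kg
Osmolar gap = measured − calculated = 302 − 300.0 = 2.0 mOsm/kg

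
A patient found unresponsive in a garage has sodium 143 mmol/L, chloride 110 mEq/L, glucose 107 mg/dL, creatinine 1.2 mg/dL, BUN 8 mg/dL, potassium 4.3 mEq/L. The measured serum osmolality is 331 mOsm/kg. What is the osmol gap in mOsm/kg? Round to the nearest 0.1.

36.2 mOsm/kg

Calculated osmolality = 2·Na + glucose/18 + BUN/2.8
= 2·143 + 107/18 + 8/2.8
= 286 + 5.94 + 2.86
= 294.8 mOsm/kg ≈ 294.8 mOsm/kg
Osmolar gap = measured − calculated = 331 − 294.8 = 36.2 mOsm/kg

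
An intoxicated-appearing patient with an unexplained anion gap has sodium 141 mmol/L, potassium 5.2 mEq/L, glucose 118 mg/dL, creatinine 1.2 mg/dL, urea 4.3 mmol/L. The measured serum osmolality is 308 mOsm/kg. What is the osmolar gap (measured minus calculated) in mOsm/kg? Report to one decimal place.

15.1 mOsm/kg

Calculated osmolality = 2·Na + glucose/18 + urea
= 2·141 + 118/18 + 4.3
= 282 + 6.56 + 4.30
= 292.86 mOsm/kg ≈ 292.9 mOsm/kg
Osmolar gap = measured − calculated = 308 − 292.9 = 15.1 mOsm/kg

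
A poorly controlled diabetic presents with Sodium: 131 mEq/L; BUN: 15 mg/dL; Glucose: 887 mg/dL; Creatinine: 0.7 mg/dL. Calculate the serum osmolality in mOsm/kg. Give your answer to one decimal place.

316.6 mOsm/kg

Calculated osmolality = 2·Na + glucose/18 + BUN/2.8
= 2·131 + 887/18 + 15/2.8
= 262 + 49.28 + 5.36
= 316.64 mOsm/kg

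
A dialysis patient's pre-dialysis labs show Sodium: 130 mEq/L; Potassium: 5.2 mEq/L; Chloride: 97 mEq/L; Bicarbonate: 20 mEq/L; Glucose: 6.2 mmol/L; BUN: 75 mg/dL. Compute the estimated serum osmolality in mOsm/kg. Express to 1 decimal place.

293.0 mOsm/kg

Calculated osmolality = 2·Na + glucose + BUN/2.8
= 2·130 + 6.2 + 75/2.8
= 260 + 6.20 + 26.79
= 292.99 mOsm/kg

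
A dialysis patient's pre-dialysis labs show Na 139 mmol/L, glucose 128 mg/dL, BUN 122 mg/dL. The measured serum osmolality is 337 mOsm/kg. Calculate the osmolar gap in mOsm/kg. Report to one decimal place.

Calculated osmolality = 2·Na + glucose/18 + BUN/2.8
= 2·139 + 128/18 + 122/2.8
= 278 + 7.11 + 43.57
= 328.68 mOsm/kg ≈ 328.7 mOsm/kg
Osmolar gap = measured − calculated = 337 − 328.7 = 8.3 mOsm/kg

8.3 mOsm/kg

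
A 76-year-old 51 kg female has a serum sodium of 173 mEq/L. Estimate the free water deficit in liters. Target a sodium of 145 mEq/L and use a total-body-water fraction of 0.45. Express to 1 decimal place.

4.4 L

TBW = 0.45 · 51 = 22.95 L
Free water deficit = TBW · (Na/145 − 1)
= 22.95 · (173/145 − 1)
= 22.95 · 0.1931
= 4.43 L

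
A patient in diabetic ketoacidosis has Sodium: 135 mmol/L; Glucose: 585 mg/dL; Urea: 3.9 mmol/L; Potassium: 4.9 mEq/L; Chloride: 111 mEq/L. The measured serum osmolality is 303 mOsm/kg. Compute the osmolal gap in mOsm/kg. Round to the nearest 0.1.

Calculated osmolality = 2·Na + glucose/18 + urea
= 2·135 + 585/18 + 3.9
= 270 + 32.50 + 3.90
= 306.4 mOsm/kg ≈ 306.4 mOsm/kg
Osmolar gap = measured − calculated = 303 − 306.4 = -3.4 mOsm/kg

-3.4 mOsm/kg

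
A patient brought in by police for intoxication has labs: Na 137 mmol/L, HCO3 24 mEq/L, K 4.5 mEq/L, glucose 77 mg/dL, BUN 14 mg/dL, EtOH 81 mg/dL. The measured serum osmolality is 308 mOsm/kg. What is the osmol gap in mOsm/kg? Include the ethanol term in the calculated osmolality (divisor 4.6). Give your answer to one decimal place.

7.1 mOsm/kg

Calculated osmolality = 2·Na + glucose/18 + BUN/2.8 + ethanol/4.6
= 2·137 + 77/18 + 14/2.8 + 81/4.6
= 274 + 4.28 + 5 + 17.61
= 300.89 mOsm/kg ≈ 300.9 mOsm/kg
Osmolar gap = measured − calculated = 308 − 300.9 = 7.1 mOsm/kg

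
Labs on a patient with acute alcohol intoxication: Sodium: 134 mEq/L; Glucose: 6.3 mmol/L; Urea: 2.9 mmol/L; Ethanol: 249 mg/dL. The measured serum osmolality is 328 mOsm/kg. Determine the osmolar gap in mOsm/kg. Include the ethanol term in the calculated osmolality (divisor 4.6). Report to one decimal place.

-3.3 mOsm/kg

Calculated osmolality = 2·Na + glucose + urea + ethanol/4.6
= 2·134 + 6.3 + 2.9 + 249/4.6
= 268 + 6.30 + 2.90 + 54.13
= 331.33 mOsm/kg ≈ 331.3 mOsm/kg
Osmolar gap = measured − calculated = 328 − 331.3 = -3.3 mOsm/kg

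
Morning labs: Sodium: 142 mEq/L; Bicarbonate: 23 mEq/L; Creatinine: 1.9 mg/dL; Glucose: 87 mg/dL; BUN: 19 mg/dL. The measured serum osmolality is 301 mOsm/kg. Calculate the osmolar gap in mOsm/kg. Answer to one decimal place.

Calculated osmolality = 2·Na + glucose/18 + BUN/2.8
= 2·142 + 87/18 + 19/2.8
= 284 + 4.83 + 6.79
= 295.62 mOsm/kg ≈ 295.6 mOsm/kg
Osmolar gap = measured − calculated = 301 − 295.6 = 5.4 mOsm/kg

5.4 mOsm/kg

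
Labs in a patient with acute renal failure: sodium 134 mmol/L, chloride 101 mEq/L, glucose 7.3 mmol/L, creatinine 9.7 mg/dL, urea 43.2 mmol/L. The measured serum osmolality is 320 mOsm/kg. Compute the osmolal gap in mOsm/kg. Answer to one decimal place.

1.5 mOsm/kg

Calculated osmolality = 2·Na + glucose + urea
= 2·134 + 7.3 + 43.2
= 268 + 7.30 + 43.20
= 318.5 mOsm/kg ≈ 318.5 mOsm/kg
Osmolar gap = measured − calculated = 320 − 318.5 = 1.5 mOsm/kg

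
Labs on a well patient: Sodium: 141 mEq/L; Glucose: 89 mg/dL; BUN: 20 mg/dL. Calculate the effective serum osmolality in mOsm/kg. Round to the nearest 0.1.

286.9 mOsm/kg

Effective osmolality excludes urea (freely permeant across cell membranes):
2·Na + glucose/18
= 2·141 + 89/18
= 282 + 4.94
= 286.94 mOsm/kg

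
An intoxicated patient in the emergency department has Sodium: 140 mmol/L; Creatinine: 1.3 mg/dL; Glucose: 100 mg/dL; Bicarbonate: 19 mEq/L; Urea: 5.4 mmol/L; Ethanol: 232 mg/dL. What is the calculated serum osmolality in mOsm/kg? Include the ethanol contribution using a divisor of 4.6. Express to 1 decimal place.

341.4 mOsm/kg

Calculated osmolality = 2·Na + glucose/18 + urea + ethanol/4.6
= 2·140 + 100/18 + 5.4 + 232/4.6
= 280 + 5.56 + 5.40 + 50.43
= 341.39 mOsm/kg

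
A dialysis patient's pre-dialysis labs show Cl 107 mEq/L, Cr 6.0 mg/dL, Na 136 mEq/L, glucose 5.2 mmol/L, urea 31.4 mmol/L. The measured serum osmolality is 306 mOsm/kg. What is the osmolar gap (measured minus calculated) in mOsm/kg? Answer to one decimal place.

Calculated osmolality = 2·Na + glucose + urea
= 2·136 + 5.2 + 31.4
= 272 + 5.20 + 31.40
= 308.6 mOsm/kg ≈ 308.6 mOsm/kg
Osmolar gap = measured − calculated = 306 − 308.6 = -2.6 mOsm/kg

-2.6 mOsm/kg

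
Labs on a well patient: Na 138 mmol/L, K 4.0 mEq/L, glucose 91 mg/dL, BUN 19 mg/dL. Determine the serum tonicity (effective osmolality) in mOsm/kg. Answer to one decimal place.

Effective osmolality excludes urea (freely permeant across cell membranes):
2·Na + glucose/18
= 2·138 + 91/18
= 276 + 5.06
= 281.06 mOsm/kg

281.1 mOsm/kg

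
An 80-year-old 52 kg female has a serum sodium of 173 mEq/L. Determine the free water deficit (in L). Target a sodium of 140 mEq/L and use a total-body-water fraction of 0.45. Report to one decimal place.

5.5 L

TBW = 0.45 · 52 = 23.4 L
Free water deficit = TBW · (Na/140 − 1)
= 23.4 · (173/140 − 1)
= 23.4 · 0.2357
= 5.52 L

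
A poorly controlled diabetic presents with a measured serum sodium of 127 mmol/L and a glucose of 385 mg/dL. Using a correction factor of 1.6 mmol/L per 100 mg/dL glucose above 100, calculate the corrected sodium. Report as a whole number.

132 mmol/L

Corrected Na = measured Na + 1.6 · (glucose − 100)/100
= 127 + 1.6 · (385 − 100)/100
= 127 + 4.6
= 131.6 mmol/L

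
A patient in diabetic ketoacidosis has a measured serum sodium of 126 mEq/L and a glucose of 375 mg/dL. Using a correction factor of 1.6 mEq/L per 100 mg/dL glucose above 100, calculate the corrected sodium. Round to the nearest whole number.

130 mEq/L

Corrected Na = measured Na + 1.6 · (glucose − 100)/100
= 126 + 1.6 · (375 − 100)/100
= 126 + 4.4
= 130.4 mEq/L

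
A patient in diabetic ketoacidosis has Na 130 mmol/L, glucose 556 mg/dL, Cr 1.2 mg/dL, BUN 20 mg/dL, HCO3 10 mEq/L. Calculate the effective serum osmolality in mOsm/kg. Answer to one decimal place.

Effective osmolality excludes urea (freely permeant across cell membranes):
2·Na + glucose/18
= 2·130 + 556/18
= 260 + 30.89
= 290.89 mOsm/kg

290.9 mOsm/kg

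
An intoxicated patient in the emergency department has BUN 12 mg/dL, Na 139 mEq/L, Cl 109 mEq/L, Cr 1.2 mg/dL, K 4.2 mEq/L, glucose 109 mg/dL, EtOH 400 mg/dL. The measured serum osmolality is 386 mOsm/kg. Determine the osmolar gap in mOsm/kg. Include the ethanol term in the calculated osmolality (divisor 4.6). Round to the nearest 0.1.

Calculated osmolality = 2·Na + glucose/18 + BUN/2.8 + ethanol/4.6
= 2·139 + 109/18 + 12/2.8 + 400/4.6
= 278 + 6.06 + 4.29 + 86.96
= 375.31 mOsm/kg ≈ 375.3 mOsm/kg
Osmolar gap = measured − calculated = 386 − 375.3 = 10.7 mOsm/kg

10.7 mOsm/kg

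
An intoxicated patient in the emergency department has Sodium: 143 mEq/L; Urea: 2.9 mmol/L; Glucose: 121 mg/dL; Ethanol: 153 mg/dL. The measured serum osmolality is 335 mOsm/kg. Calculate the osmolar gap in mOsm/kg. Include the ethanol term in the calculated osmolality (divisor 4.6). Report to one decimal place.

6.1 mOsm/kg

Calculated osmolality = 2·Na + glucose/18 + urea + ethanol/4.6
= 2·143 + 121/18 + 2.9 + 153/4.6
= 286 + 6.72 + 2.90 + 33.26
= 328.88 mOsm/kg ≈ 328.9 mOsm/kg
Osmolar gap = measured − calculated = 335 − 328.9 = 6.1 mOsm/kg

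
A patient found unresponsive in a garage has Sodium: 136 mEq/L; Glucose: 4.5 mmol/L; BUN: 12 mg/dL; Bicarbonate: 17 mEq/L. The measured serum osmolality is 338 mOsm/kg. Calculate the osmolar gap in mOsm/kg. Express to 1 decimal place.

Calculated osmolality = 2·Na + glucose + BUN/2.8
= 2·136 + 4.5 + 12/2.8
= 272 + 4.50 + 4.29
= 280.79 mOsm/kg ≈ 280.8 mOsm/kg
Osmolar gap = measured − calculated = 338 − 280.8 = 57.2 mOsm/kg

57.2 mOsm/kg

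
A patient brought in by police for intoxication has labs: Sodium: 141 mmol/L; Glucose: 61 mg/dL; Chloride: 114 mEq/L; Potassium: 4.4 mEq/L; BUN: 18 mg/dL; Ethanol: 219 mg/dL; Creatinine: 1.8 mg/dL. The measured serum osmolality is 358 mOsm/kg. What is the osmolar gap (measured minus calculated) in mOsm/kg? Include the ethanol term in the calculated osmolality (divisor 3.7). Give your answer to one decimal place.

7.0 mOsm/kg

Calculated osmolality = 2·Na + glucose/18 + BUN/2.8 + ethanol/3.7
= 2·141 + 61/18 + 18/2.8 + 219/3.7
= 282 + 3.39 + 6.43 + 59.19
= 351.01 mOsm/kg ≈ 351.0 mOsm/kg
Osmolar gap = measured − calculated = 358 − 351.0 = 7.0 mOsm/kg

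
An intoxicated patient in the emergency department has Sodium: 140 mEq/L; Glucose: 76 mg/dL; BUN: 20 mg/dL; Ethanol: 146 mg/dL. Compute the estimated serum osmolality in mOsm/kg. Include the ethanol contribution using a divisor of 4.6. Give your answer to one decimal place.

Calculated osmolality = 2·Na + glucose/18 + BUN/2.8 + ethanol/4.6
= 2·140 + 76/18 + 20/2.8 + 146/4.6
= 280 + 4.22 + 7.14 + 31.74
= 323.1 mOsm/kg

323.1 mOsm/kg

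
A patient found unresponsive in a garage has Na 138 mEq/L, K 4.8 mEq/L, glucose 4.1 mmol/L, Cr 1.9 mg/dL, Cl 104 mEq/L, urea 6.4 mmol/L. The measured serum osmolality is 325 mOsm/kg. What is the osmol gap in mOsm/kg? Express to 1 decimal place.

38.5 mOsm/kg

Calculated osmolality = 2·Na + glucose + urea
= 2·138 + 4.1 + 6.4
= 276 + 4.10 + 6.40
= 286.5 mOsm/kg ≈ 286.5 mOsm/kg
Osmolar gap = measured − calculated = 325 − 286.5 = 38.5 mOsm/kg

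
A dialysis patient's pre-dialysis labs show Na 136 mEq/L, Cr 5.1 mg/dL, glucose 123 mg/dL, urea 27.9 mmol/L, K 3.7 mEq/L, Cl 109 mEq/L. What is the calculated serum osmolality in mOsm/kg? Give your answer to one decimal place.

Calculated osmolality = 2·Na + glucose/18 + urea
= 2·136 + 123/18 + 27.9
= 272 + 6.83 + 27.90
= 306.73 mOsm/kg

306.7 mOsm/kg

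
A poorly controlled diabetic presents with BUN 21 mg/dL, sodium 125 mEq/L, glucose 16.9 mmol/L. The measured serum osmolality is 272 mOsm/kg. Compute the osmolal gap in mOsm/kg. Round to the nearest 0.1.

Calculated osmolality = 2·Na + glucose + BUN/2.8
= 2·125 + 16.9 + 21/2.8
= 250 + 16.90 + 7.50
= 274.4 mOsm/kg ≈ 274.4 mOsm/kg
Osmolar gap = measured − calculated = 272 − 274.4 = -2.4 mOsm/kg

-2.4 mOsm/kg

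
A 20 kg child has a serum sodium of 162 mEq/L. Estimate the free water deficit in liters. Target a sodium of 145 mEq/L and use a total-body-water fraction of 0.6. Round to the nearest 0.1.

1.4 L

TBW = 0.6 · 20 = 12 L
Free water deficit = TBW · (Na/145 − 1)
= 12 · (162/145 − 1)
= 12 · 0.1172
= 1.41 L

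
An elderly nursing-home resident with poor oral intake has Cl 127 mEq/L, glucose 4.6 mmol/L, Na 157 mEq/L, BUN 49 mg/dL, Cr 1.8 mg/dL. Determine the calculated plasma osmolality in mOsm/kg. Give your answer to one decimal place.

336.1 mOsm/kg

Calculated osmolality = 2·Na + glucose + BUN/2.8
= 2·157 + 4.6 + 49/2.8
= 314 + 4.60 + 17.50
= 336.1 mOsm/kg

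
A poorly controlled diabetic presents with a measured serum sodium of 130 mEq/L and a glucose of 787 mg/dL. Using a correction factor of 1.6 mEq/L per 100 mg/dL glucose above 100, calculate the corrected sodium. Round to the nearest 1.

141 mEq/L

Corrected Na = measured Na + 1.6 · (glucose − 100)/100
= 130 + 1.6 · (787 − 100)/100
= 130 + 11
= 141 mEq/L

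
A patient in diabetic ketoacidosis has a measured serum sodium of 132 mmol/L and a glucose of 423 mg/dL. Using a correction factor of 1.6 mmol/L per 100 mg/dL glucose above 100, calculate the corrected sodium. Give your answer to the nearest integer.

137 mmol/L

Corrected Na = measured Na + 1.6 · (glucose − 100)/100
= 132 + 1.6 · (423 − 100)/100
= 132 + 5.2
= 137.2 mmol/L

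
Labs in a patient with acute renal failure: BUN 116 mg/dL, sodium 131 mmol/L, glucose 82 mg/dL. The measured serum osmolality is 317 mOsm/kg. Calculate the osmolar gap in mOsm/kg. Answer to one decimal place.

Calculated osmolality = 2·Na + glucose/18 + BUN/2.8
= 2·131 + 82/18 + 116/2.8
= 262 + 4.56 + 41.43
= 307.99 mOsm/kg ≈ 308.0 mOsm/kg
Osmolar gap = measured − calculated = 317 − 308.0 = 9.0 mOsm/kg

9.0 mOsm/kg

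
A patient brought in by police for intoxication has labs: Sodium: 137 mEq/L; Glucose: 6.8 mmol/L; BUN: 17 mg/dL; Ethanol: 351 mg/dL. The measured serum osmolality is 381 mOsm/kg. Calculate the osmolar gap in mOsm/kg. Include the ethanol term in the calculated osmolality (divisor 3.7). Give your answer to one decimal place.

Calculated osmolality = 2·Na + glucose + BUN/2.8 + ethanol/3.7
= 2·137 + 6.8 + 17/2.8 + 351/3.7
= 274 + 6.80 + 6.07 + 94.86
= 381.73 mOsm/kg ≈ 381.7 mOsm/kg
Osmolar gap = measured − calculated = 381 − 381.7 = -0.7 mOsm/kg

-0.7 mOsm/kg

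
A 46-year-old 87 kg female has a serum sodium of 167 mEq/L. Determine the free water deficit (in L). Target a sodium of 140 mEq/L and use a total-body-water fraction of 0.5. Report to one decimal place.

TBW = 0.5 · 87 = 43.5 L
Free water deficit = TBW · (Na/140 − 1)
= 43.5 · (167/140 − 1)
= 43.5 · 0.1929
= 8.39 L

8.4 L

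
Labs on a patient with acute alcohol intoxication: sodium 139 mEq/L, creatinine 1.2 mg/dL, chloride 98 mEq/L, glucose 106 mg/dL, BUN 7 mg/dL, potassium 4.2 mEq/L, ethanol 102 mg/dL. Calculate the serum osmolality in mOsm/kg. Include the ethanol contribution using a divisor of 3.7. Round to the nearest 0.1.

Calculated osmolality = 2·Na + glucose/18 + BUN/2.8 + ethanol/3.7
= 2·139 + 106/18 + 7/2.8 + 102/3.7
= 278 + 5.89 + 2.50 + 27.57
= 313.96 mOsm/kg

314.0 mOsm/kg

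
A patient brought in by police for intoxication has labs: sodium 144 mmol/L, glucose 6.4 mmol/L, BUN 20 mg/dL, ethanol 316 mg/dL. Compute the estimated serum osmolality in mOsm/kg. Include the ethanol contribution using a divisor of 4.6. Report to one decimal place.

370.2 mOsm/kg

Calculated osmolality = 2·Na + glucose + BUN/2.8 + ethanol/4.6
= 2·144 + 6.4 + 20/2.8 + 316/4.6
= 288 + 6.40 + 7.14 + 68.70
= 370.24 mOsm/kg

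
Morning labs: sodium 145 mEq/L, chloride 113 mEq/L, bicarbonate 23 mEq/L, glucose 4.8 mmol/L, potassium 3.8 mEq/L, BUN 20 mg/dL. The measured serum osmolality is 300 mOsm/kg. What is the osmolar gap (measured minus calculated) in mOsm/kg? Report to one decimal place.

Calculated osmolality = 2·Na + glucose + BUN/2.8
= 2·145 + 4.8 + 20/2.8
= 290 + 4.80 + 7.14
= 301.94 mOsm/kg ≈ 301.9 mOsm/kg
Osmolar gap = measured − calculated = 300 − 301.9 = -1.9 mOsm/kg

-1.9 mOsm/kg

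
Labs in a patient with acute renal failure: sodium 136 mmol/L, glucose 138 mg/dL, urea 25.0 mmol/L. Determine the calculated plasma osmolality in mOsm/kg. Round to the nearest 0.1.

Calculated osmolality = 2·Na + glucose/18 + urea
= 2·136 + 138/18 + 25
= 272 + 7.67 + 25
= 304.67 mOsm/kg

304.7 mOsm/kg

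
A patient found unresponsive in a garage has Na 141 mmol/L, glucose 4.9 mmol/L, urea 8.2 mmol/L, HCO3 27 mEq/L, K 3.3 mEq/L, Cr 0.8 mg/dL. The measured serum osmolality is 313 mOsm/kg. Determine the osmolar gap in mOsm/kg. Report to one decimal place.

17.9 mOsm/kg

Calculated osmolality = 2·Na + glucose + urea
= 2·141 + 4.9 + 8.2
= 282 + 4.90 + 8.20
= 295.1 mOsm/kg ≈ 295.1 mOsm/kg
Osmolar gap = measured − calculated = 313 − 295.1 = 17.9 mOsm/kg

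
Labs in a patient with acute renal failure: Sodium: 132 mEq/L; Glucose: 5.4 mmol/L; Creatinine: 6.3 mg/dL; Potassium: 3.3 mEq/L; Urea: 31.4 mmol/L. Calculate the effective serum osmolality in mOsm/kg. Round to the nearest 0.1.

269.4 mOsm/kg

Effective osmolality excludes urea (freely permeant across cell membranes):
2·Na + glucose
= 2·132 + 5.4
= 264 + 5.4
= 269.4 mOsm/kg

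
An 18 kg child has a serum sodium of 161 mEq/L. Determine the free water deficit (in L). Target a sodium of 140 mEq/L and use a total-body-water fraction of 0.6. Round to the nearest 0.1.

1.6 L

TBW = 0.6 · 18 = 10.8 L
Free water deficit = TBW · (Na/140 − 1)
= 10.8 · (161/140 − 1)
= 10.8 · 0.15
= 1.62 L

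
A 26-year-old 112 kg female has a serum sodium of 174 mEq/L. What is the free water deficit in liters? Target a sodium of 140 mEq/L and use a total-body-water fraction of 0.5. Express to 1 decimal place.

TBW = 0.5 · 112 = 56 L
Free water deficit = TBW · (Na/140 − 1)
= 56 · (174/140 − 1)
= 56 · 0.2429
= 13.6 L

13.6 L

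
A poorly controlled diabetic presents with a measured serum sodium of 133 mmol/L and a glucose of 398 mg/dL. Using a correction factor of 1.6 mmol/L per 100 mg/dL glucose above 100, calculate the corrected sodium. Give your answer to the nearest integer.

Corrected Na = measured Na + 1.6 · (glucose − 100)/100
= 133 + 1.6 · (398 − 100)/100
= 133 + 4.8
= 137.8 mmol/L

138 mmol/L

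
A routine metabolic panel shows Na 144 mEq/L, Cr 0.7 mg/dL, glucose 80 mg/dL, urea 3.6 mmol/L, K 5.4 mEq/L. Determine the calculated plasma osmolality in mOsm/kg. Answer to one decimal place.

296.0 mOsm/kg

Calculated osmolality = 2·Na + glucose/18 + urea
= 2·144 + 80/18 + 3.6
= 288 + 4.44 + 3.60
= 296.04 mOsm/kg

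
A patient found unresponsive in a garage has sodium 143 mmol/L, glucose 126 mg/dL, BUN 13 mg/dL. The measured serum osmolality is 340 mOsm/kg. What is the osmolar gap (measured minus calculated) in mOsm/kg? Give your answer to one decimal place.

42.4 mOsm/kg

Calculated osmolality = 2·Na + glucose/18 + BUN/2.8
= 2·143 + 126/18 + 13/2.8
= 286 + 7 + 4.64
= 297.64 mOsm/kg ≈ 297.6 mOsm/kg
Osmolar gap = measured − calculated = 340 − 297.6 = 42.4 mOsm/kg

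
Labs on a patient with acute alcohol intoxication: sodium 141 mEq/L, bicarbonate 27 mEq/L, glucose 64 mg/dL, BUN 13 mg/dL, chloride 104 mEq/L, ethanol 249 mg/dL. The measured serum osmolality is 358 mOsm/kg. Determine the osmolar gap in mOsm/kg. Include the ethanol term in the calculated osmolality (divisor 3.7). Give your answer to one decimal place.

0.5 mOsm/kg

Calculated osmolality = 2·Na + glucose/18 + BUN/2.8 + ethanol/3.7
= 2·141 + 64/18 + 13/2.8 + 249/3.7
= 282 + 3.56 + 4.64 + 67.30
= 357.5 mOsm/kg ≈ 357.5 mOsm/kg
Osmolar gap = measured − calculated = 358 − 357.5 = 0.5 mOsm/kg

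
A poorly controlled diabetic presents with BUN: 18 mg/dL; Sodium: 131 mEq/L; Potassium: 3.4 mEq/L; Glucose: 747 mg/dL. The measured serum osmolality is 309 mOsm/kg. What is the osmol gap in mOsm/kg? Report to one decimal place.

Calculated osmolality = 2·Na + glucose/18 + BUN/2.8
= 2·131 + 747/18 + 18/2.8
= 262 + 41.50 + 6.43
= 309.93 mOsm/kg ≈ 309.9 mOsm/kg
Osmolar gap = measured − calculated = 309 − 309.9 = -0.9 mOsm/kg

-0.9 mOsm/kg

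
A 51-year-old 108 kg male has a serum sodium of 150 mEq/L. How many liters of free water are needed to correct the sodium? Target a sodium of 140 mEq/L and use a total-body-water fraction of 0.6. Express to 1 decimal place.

TBW = 0.6 · 108 = 64.8 L
Free water deficit = TBW · (Na/140 − 1)
= 64.8 · (150/140 − 1)
= 64.8 · 0.0714
= 4.63 L

4.6 L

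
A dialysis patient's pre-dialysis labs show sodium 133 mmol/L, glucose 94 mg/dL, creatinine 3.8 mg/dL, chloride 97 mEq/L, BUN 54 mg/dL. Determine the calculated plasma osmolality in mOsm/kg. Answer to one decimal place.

Calculated osmolality = 2·Na + glucose/18 + BUN/2.8
= 2·133 + 94/18 + 54/2.8
= 266 + 5.22 + 19.29
= 290.51 mOsm/kg

290.5 mOsm/kg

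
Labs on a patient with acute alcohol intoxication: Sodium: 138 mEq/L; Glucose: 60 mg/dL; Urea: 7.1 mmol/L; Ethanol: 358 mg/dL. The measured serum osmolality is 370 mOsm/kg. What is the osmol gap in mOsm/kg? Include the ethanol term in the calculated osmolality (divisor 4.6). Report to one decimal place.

5.7 mOsm/kg

Calculated osmolality = 2·Na + glucose/18 + urea + ethanol/4.6
= 2·138 + 60/18 + 7.1 + 358/4.6
= 276 + 3.33 + 7.10 + 77.83
= 364.26 mOsm/kg ≈ 364.3 mOsm/kg
Osmolar gap = measured − calculated = 370 − 364.3 = 5.7 mOsm/kg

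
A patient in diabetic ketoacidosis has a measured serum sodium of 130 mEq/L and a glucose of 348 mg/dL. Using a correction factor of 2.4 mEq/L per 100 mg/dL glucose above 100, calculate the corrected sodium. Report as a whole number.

Corrected Na = measured Na + 2.4 · (glucose − 100)/100
= 130 + 2.4 · (348 − 100)/100
= 130 + 6
= 136 mEq/L

136 mEq/L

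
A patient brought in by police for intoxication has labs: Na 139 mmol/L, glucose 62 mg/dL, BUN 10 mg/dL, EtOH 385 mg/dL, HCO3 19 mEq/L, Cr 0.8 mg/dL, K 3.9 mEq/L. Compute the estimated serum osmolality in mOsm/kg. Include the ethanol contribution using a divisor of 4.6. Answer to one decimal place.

Calculated osmolality = 2·Na + glucose/18 + BUN/2.8 + ethanol/4.6
= 2·139 + 62/18 + 10/2.8 + 385/4.6
= 278 + 3.44 + 3.57 + 83.70
= 368.71 mOsm/kg

368.7 mOsm/kg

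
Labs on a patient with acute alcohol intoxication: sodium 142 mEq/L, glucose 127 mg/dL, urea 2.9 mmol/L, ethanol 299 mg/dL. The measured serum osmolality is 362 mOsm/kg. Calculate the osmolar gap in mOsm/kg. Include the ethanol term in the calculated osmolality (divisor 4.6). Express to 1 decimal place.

3.0 mOsm/kg

Calculated osmolality = 2·Na + glucose/18 + urea + ethanol/4.6
= 2·142 + 127/18 + 2.9 + 299/4.6
= 284 + 7.06 + 2.90 + 65
= 358.96 mOsm/kg ≈ 359.0 mOsm/kg
Osmolar gap = measured − calculated = 362 − 359.0 = 3.0 mOsm/kg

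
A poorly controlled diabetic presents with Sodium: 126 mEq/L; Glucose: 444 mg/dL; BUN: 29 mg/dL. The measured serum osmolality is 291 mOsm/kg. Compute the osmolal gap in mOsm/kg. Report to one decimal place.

4.0 mOsm/kg

Calculated osmolality = 2·Na + glucose/18 + BUN/2.8
= 2·126 + 444/18 + 29/2.8
= 252 + 24.67 + 10.36
= 287.03 mOsm/kg ≈ 287.0 mOsm/kg
Osmolar gap = measured − calculated = 291 − 287.0 = 4.0 mOsm/kg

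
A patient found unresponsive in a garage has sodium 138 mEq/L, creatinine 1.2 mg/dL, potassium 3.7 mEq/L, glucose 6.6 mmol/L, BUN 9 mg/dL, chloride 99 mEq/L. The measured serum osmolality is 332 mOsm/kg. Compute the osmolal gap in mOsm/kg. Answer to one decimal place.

46.2 mOsm/kg

Calculated osmolality = 2·Na + glucose + BUN/2.8
= 2·138 + 6.6 + 9/2.8
= 276 + 6.60 + 3.21
= 285.81 mOsm/kg ≈ 285.8 mOsm/kg
Osmolar gap = measured − calculated = 332 − 285.8 = 46.2 mOsm/kg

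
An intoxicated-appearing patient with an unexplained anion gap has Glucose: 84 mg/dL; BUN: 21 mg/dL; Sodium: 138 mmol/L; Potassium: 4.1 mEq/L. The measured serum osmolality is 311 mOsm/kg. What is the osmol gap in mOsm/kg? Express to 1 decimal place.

Calculated osmolality = 2·Na + glucose/18 + BUN/2.8
= 2·138 + 84/18 + 21/2.8
= 276 + 4.67 + 7.50
= 288.17 mOsm/kg ≈ 288.2 mOsm/kg
Osmolar gap = measured − calculated = 311 − 288.2 = 22.8 mOsm/kg

22.8 mOsm/kg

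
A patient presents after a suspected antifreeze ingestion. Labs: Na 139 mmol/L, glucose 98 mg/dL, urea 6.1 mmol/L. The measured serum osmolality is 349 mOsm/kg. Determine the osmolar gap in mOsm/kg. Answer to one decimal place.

59.5 mOsm/kg

Calculated osmolality = 2·Na + glucose/18 + urea
= 2·139 + 98/18 + 6.1
= 278 + 5.44 + 6.10
= 289.54 mOsm/kg ≈ 289.5 mOsm/kg
Osmolar gap = measured − calculated = 349 − 289.5 = 59.5 mOsm/kg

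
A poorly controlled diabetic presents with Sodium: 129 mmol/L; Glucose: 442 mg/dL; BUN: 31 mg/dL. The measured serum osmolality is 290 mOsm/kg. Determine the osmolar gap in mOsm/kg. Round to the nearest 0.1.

-3.6 mOsm/kg

Calculated osmolality = 2·Na + glucose/18 + BUN/2.8
= 2·129 + 442/18 + 31/2.8
= 258 + 24.56 + 11.07
= 293.63 mOsm/kg ≈ 293.6 mOsm/kg
Osmolar gap = measured − calculated = 290 − 293.6 = -3.6 mOsm/kg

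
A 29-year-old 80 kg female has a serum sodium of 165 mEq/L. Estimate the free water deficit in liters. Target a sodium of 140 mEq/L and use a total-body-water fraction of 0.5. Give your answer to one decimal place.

7.1 L

TBW = 0.5 · 80 = 40 L
Free water deficit = TBW · (Na/140 − 1)
= 40 · (165/140 − 1)
= 40 · 0.1786
= 7.14 L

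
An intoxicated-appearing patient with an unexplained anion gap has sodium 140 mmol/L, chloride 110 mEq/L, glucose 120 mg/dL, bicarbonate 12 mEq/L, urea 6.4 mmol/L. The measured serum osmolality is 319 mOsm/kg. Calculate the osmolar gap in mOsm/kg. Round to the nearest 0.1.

25.9 mOsm/kg

Calculated osmolality = 2·Na + glucose/18 + urea
= 2·140 + 120/18 + 6.4
= 280 + 6.67 + 6.40
= 293.07 mOsm/kg ≈ 293.1 mOsm/kg
Osmolar gap = measured − calculated = 319 − 293.1 = 25.9 mOsm/kg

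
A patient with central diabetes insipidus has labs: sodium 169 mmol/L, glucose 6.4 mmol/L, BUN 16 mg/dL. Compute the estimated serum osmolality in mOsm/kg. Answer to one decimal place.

Calculated osmolality = 2·Na + glucose + BUN/2.8
= 2·169 + 6.4 + 16/2.8
= 338 + 6.40 + 5.71
= 350.11 mOsm/kg

350.1 mOsm/kg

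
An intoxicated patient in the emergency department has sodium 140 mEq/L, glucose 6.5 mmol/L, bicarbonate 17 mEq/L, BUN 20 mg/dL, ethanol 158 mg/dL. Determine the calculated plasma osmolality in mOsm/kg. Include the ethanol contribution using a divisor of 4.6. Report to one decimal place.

Calculated osmolality = 2·Na + glucose + BUN/2.8 + ethanol/4.6
= 2·140 + 6.5 + 20/2.8 + 158/4.6
= 280 + 6.50 + 7.14 + 34.35
= 327.99 mOsm/kg

328.0 mOsm/kg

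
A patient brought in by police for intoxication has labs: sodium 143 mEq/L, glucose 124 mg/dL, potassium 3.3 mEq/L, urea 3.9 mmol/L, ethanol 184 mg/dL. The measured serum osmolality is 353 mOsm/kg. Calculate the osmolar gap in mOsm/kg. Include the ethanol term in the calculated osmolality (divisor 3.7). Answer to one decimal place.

Calculated osmolality = 2·Na + glucose/18 + urea + ethanol/3.7
= 2·143 + 124/18 + 3.9 + 184/3.7
= 286 + 6.89 + 3.90 + 49.73
= 346.52 mOsm/kg ≈ 346.5 mOsm/kg
Osmolar gap = measured − calculated = 353 − 346.5 = 6.5 mOsm/kg

6.5 mOsm/kg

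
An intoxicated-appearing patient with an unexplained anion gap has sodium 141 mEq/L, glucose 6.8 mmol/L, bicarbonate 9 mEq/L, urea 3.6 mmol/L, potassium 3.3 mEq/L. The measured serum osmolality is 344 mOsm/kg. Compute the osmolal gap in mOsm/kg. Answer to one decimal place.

Calculated osmolality = 2·Na + glucose + urea
= 2·141 + 6.8 + 3.6
= 282 + 6.80 + 3.60
= 292.4 mOsm/kg ≈ 292.4 mOsm/kg
Osmolar gap = measured − calculated = 344 − 292.4 = 51.6 mOsm/kg

51.6 mOsm/kg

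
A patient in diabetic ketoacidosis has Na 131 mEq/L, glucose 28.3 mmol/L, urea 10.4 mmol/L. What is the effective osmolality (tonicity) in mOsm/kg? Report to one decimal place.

290.3 mOsm/kg

Effective osmolality excludes urea (freely permeant across cell membranes):
2·Na + glucose
= 2·131 + 28.3
= 262 + 28.3
= 290.3 mOsm/kg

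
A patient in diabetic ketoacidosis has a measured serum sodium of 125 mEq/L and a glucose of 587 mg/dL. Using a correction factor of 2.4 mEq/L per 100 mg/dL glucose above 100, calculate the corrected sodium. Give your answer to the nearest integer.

Corrected Na = measured Na + 2.4 · (glucose − 100)/100
= 125 + 2.4 · (587 − 100)/100
= 125 + 11.7
= 136.7 mEq/L

137 mEq/L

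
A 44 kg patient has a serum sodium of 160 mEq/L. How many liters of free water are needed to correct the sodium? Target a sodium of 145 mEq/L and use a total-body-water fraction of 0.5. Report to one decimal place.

2.3 L

TBW = 0.5 · 44 = 22 L
Free water deficit = TBW · (Na/145 − 1)
= 22 · (160/145 − 1)
= 22 · 0.1034
= 2.27 L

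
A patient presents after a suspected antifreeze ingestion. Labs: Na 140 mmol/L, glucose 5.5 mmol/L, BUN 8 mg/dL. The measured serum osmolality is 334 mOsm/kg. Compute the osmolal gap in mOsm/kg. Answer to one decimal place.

Calculated osmolality = 2·Na + glucose + BUN/2.8
= 2·140 + 5.5 + 8/2.8
= 280 + 5.50 + 2.86
= 288.36 mOsm/kg ≈ 288.4 mOsm/kg
Osmolar gap = measured − calculated = 334 − 288.4 = 45.6 mOsm/kg

45.6 mOsm/kg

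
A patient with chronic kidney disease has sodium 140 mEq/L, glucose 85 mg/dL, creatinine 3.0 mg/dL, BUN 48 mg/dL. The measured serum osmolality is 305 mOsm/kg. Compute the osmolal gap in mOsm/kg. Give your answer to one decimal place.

Calculated osmolality = 2·Na + glucose/18 + BUN/2.8
= 2·140 + 85/18 + 48/2.8
= 280 + 4.72 + 17.14
= 301.86 mOsm/kg ≈ 301.9 mOsm/kg
Osmolar gap = measured − calculated = 305 − 301.9 = 3.1 mOsm/kg

3.1 mOsm/kg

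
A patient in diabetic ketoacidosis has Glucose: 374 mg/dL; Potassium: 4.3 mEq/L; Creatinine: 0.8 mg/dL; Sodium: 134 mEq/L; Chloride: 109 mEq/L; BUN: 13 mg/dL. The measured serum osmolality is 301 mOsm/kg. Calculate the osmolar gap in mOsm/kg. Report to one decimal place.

Calculated osmolality = 2·Na + glucose/18 + BUN/2.8
= 2·134 + 374/18 + 13/2.8
= 268 + 20.78 + 4.64
= 293.42 mOsm/kg ≈ 293.4 mOsm/kg
Osmolar gap = measured − calculated = 301 − 293.4 = 7.6 mOsm/kg

7.6 mOsm/kg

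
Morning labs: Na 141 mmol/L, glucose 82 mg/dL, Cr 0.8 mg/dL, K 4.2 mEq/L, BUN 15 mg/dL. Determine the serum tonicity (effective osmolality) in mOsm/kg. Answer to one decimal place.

Effective osmolality excludes urea (freely permeant across cell membranes):
2·Na + glucose/18
= 2·141 + 82/18
= 282 + 4.56
= 286.56 mOsm/kg

286.6 mOsm/kg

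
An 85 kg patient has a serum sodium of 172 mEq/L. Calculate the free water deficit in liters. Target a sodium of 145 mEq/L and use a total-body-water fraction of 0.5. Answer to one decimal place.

TBW = 0.5 · 85 = 42.5 L
Free water deficit = TBW · (Na/145 − 1)
= 42.5 · (172/145 − 1)
= 42.5 · 0.1862
= 7.91 L

7.9 L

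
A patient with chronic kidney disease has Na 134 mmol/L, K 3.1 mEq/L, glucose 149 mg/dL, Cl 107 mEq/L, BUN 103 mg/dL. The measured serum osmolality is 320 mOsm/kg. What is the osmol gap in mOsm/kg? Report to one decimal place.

6.9 mOsm/kg

Calculated osmolality = 2·Na + glucose/18 + BUN/2.8
= 2·134 + 149/18 + 103/2.8
= 268 + 8.28 + 36.79
= 313.07 mOsm/kg ≈ 313.1 mOsm/kg
Osmolar gap = measured − calculated = 320 − 313.1 = 6.9 mOsm/kg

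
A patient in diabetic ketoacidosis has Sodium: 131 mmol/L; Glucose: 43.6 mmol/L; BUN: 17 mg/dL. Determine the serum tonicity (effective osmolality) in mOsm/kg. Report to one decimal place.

305.6 mOsm/kg

Effective osmolality excludes urea (freely permeant across cell membranes):
2·Na + glucose
= 2·131 + 43.6
= 262 + 43.6
= 305.6 mOsm/kg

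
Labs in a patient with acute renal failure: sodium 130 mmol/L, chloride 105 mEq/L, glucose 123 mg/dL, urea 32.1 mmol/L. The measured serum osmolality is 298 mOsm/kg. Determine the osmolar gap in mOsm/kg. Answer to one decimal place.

-0.9 mOsm/kg

Calculated osmolality = 2·Na + glucose/18 + urea
= 2·130 + 123/18 + 32.1
= 260 + 6.83 + 32.10
= 298.93 mOsm/kg ≈ 298.9 mOsm/kg
Osmolar gap = measured − calculated = 298 − 298.9 = -0.9 mOsm/kg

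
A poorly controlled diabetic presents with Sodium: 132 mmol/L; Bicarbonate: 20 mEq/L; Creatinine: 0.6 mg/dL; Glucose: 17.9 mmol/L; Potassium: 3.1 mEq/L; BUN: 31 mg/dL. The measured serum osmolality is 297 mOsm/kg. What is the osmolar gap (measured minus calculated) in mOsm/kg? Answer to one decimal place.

4.0 mOsm/kg

Calculated osmolality = 2·Na + glucose + BUN/2.8
= 2·132 + 17.9 + 31/2.8
= 264 + 17.90 + 11.07
= 292.97 mOsm/kg ≈ 293.0 mOsm/kg
Osmolar gap = measured − calculated = 297 − 293.0 = 4.0 mOsm/kg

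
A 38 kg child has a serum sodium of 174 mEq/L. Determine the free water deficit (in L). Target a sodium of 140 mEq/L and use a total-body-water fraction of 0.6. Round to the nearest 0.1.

5.5 L

TBW = 0.6 · 38 = 22.8 L
Free water deficit = TBW · (Na/140 − 1)
= 22.8 · (174/140 − 1)
= 22.8 · 0.2429
= 5.54 L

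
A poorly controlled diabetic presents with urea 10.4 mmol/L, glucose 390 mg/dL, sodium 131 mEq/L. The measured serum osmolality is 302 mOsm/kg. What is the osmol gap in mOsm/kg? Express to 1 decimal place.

7.9 mOsm/kg

Calculated osmolality = 2·Na + glucose/18 + urea
= 2·131 + 390/18 + 10.4
= 262 + 21.67 + 10.40
= 294.07 mOsm/kg ≈ 294.1 mOsm/kg
Osmolar gap = measured − calculated = 302 − 294.1 = 7.9 mOsm/kg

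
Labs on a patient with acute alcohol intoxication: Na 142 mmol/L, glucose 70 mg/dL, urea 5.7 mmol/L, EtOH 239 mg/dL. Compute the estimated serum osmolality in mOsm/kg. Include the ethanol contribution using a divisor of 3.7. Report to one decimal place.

358.2 mOsm/kg

Calculated osmolality = 2·Na + glucose/18 + urea + ethanol/3.7
= 2·142 + 70/18 + 5.7 + 239/3.7
= 284 + 3.89 + 5.70 + 64.59
= 358.18 mOsm/kg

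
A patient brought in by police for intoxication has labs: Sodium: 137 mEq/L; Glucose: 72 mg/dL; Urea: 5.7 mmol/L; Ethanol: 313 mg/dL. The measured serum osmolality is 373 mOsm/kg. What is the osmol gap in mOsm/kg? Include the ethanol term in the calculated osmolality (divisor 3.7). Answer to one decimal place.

Calculated osmolality = 2·Na + glucose/18 + urea + ethanol/3.7
= 2·137 + 72/18 + 5.7 + 313/3.7
= 274 + 4 + 5.70 + 84.59
= 368.29 mOsm/kg ≈ 368.3 mOsm/kg
Osmolar gap = measured − calculated = 373 − 368.3 = 4.7 mOsm/kg

4.7 mOsm/kg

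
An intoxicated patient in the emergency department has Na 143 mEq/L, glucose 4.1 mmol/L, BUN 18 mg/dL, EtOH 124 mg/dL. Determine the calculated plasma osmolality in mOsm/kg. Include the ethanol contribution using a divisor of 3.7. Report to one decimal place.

Calculated osmolality = 2·Na + glucose + BUN/2.8 + ethanol/3.7
= 2·143 + 4.1 + 18/2.8 + 124/3.7
= 286 + 4.10 + 6.43 + 33.51
= 330.04 mOsm/kg

330.0 mOsm/kg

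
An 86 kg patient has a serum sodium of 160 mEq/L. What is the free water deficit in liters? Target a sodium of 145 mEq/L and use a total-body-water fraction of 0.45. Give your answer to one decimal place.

4.0 L

TBW = 0.45 · 86 = 38.7 L
Free water deficit = TBW · (Na/145 − 1)
= 38.7 · (160/145 − 1)
= 38.7 · 0.1034
= 4 L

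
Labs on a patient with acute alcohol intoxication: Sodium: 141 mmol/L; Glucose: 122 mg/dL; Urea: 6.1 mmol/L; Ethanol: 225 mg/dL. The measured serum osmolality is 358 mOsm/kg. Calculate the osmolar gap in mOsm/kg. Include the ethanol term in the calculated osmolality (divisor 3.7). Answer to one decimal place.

2.3 mOsm/kg

Calculated osmolality = 2·Na + glucose/18 + urea + ethanol/3.7
= 2·141 + 122/18 + 6.1 + 225/3.7
= 282 + 6.78 + 6.10 + 60.81
= 355.69 mOsm/kg ≈ 355.7 mOsm/kg
Osmolar gap = measured − calculated = 358 − 355.7 = 2.3 mOsm/kg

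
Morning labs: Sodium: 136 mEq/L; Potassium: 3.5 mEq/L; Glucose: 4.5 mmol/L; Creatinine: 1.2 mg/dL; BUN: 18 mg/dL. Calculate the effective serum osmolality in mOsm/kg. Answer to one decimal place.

Effective osmolality excludes urea (freely permeant across cell membranes):
2·Na + glucose
= 2·136 + 4.5
= 272 + 4.5
= 276.5 mOsm/kg

276.5 mOsm/kg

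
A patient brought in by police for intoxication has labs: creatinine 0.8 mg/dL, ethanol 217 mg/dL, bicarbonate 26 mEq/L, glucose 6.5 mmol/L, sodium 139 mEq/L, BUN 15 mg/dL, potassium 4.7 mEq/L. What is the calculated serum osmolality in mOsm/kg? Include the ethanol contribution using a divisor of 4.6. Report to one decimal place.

337.0 mOsm/kg

Calculated osmolality = 2·Na + glucose + BUN/2.8 + ethanol/4.6
= 2·139 + 6.5 + 15/2.8 + 217/4.6
= 278 + 6.50 + 5.36 + 47.17
= 337.03 mOsm/kg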